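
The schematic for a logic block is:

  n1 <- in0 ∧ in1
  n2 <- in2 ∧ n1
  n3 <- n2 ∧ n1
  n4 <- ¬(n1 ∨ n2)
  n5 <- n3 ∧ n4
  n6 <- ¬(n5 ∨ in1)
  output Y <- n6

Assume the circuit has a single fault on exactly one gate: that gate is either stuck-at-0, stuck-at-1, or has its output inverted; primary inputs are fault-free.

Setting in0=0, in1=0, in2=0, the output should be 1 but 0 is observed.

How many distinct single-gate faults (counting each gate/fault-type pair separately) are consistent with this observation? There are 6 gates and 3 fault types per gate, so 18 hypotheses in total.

6

Fault-free: n1=0, n2=0, n3=0, n4=1, n5=0, n6=1 → 1. Observed 0.
  n1: none of the 3 fault types match ✗
  n2: none of the 3 fault types match ✗
  n3: stuck-at-1, inverted output ✓; others ✗
  n4: none of the 3 fault types match ✗
  n5: stuck-at-1, inverted output ✓; others ✗
  n6: stuck-at-0, inverted output ✓; others ✗
Consistent faults: {n3 stuck-at-1, n3 inverted output, n5 stuck-at-1, n5 inverted output, n6 stuck-at-0, n6 inverted output} — 6 in all.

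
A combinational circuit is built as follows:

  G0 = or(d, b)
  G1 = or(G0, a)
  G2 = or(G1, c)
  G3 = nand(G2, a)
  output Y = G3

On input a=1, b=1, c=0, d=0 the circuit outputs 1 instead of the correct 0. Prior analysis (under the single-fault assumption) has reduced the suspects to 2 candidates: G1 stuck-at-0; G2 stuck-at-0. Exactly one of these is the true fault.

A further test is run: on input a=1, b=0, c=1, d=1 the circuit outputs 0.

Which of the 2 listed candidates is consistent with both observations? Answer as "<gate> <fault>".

G1 stuck-at-0

Evaluate each candidate on input a=1, b=0, c=1, d=1:
  G1 stuck-at-0: G0=1, G1=0 [stuck-at-0], G2=1, G3=0 → 0 — matches
  G2 stuck-at-0: G0=1, G1=1, G2=0 [stuck-at-0], G3=1 → 1 — eliminated
Only G1 stuck-at-0 reproduces the observed 0.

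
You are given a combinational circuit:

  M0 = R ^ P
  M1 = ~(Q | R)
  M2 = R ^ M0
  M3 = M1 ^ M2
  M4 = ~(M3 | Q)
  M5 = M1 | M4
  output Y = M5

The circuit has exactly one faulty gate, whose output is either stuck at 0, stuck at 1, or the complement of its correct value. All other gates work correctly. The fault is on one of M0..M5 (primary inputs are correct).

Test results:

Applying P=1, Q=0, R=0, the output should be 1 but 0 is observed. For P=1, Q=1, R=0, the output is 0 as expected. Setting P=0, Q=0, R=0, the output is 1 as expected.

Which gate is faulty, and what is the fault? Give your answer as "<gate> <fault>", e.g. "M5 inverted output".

M1 stuck-at-0

Fault-free values for test 1 (P=1, Q=0, R=0): M0=1, M1=1, M2=1, M3=0, M4=1, M5=1, giving Y=1. Observed 0.
Test 1: faults giving observed 0 are {M1 stuck-at-0, M1 inverted output, M5 stuck-at-0, M5 inverted output}.
Test 2 (P=1, Q=1, R=0): fault-free M0=1, M1=0, M2=1, M3=1, M4=0, M5=0 → 0; observed 0. Eliminates M1 inverted output, M5 inverted output.
Test 3 (P=0, Q=0, R=0): fault-free M0=0, M1=1, M2=0, M3=1, M4=0, M5=1 → 1; observed 1. Eliminates M5 stuck-at-0.
Only M1 stuck-at-0 is consistent with every test.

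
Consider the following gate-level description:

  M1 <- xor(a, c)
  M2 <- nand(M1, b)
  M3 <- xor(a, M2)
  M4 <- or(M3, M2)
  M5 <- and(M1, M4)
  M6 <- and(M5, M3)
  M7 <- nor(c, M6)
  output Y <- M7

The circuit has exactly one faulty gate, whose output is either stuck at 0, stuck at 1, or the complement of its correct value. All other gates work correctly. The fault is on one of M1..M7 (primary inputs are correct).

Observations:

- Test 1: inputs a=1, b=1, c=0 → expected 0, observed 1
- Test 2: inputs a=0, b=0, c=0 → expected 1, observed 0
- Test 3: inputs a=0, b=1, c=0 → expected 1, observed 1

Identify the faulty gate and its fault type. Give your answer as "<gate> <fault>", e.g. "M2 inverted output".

M1 inverted output

Fault-free values for test 1 (a=1, b=1, c=0): M1=1, M2=0, M3=1, M4=1, M5=1, M6=1, M7=0, giving Y=0. Observed 1.
Test 1: faults giving observed 1 are {M1 stuck-at-0, M1 inverted output, M2 stuck-at-1, M2 inverted output, M3 stuck-at-0, M3 inverted output, M4 stuck-at-0, M4 inverted output, M5 stuck-at-0, M5 inverted output, M6 stuck-at-0, M6 inverted output, M7 stuck-at-1, M7 inverted output}.
Test 2 (a=0, b=0, c=0): fault-free M1=0, M2=1, M3=1, M4=1, M5=0, M6=0, M7=1 → 1; observed 0. Eliminates M1 stuck-at-0, M2 stuck-at-1, M2 inverted output, M3 stuck-at-0, M3 inverted output, M4 stuck-at-0, M4 inverted output, M5 stuck-at-0, M6 stuck-at-0, M7 stuck-at-1.
Test 3 (a=0, b=1, c=0): fault-free M1=0, M2=1, M3=1, M4=1, M5=0, M6=0, M7=1 → 1; observed 1. Eliminates M5 inverted output, M6 inverted output, M7 inverted output.
Only M1 inverted output is consistent with every test.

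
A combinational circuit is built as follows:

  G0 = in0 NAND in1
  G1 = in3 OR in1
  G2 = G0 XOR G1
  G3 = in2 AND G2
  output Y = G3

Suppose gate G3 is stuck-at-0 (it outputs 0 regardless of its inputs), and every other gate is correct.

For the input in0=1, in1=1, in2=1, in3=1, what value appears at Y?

Propagate with G3 forced: G0=0, G1=1, G2=1, G3=0 [stuck-at-0].
So Y = 0. (Without the fault it would be 1.)

0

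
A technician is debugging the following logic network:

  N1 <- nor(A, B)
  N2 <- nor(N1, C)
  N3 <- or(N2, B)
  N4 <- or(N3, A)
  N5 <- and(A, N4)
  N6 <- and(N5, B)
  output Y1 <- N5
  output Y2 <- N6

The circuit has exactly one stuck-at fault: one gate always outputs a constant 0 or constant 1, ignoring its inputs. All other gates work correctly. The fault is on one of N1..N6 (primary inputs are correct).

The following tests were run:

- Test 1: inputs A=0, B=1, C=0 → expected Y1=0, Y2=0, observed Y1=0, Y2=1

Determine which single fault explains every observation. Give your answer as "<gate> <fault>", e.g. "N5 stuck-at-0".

N6 stuck-at-1

Fault-free values for test 1 (A=0, B=1, C=0): N1=0, N2=1, N3=1, N4=1, N5=0, N6=0, giving Y1=0, Y2=0. Observed Y1=0, Y2=1.
Test 1: faults giving observed Y1=0, Y2=1 are {N6 stuck-at-1}.
Only N6 stuck-at-1 is consistent with every test.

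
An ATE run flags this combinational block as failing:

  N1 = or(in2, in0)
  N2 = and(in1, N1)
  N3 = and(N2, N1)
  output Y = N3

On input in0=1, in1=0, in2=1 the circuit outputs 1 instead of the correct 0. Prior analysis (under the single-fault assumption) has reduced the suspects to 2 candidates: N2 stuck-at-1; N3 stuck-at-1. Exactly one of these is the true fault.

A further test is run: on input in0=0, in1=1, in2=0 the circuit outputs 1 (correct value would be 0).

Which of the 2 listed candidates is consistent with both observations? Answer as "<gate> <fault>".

Evaluate each candidate on input in0=0, in1=1, in2=0:
  N2 stuck-at-1: N1=0, N2=1 [stuck-at-1], N3=0 → 0 — eliminated
  N3 stuck-at-1: N1=0, N2=0, N3=1 [stuck-at-1] → 1 — matches
Only N3 stuck-at-1 reproduces the observed 1.

N3 stuck-at-1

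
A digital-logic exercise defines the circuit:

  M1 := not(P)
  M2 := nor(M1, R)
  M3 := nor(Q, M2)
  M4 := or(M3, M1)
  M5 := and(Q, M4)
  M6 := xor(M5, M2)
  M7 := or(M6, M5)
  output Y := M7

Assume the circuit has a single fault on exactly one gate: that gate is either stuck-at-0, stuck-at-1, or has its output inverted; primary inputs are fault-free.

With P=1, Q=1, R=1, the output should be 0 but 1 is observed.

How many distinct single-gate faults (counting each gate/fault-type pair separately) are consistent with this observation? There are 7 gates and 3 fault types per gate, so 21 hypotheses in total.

14

Fault-free: M1=0, M2=0, M3=0, M4=0, M5=0, M6=0, M7=0 → 0. Observed 1.
  M1: stuck-at-1, inverted output ✓; others ✗
  M2: stuck-at-1, inverted output ✓; others ✗
  M3: stuck-at-1, inverted output ✓; others ✗
  M4: stuck-at-1, inverted output ✓; others ✗
  M5: stuck-at-1, inverted output ✓; others ✗
  M6: stuck-at-1, inverted output ✓; others ✗
  M7: stuck-at-1, inverted output ✓; others ✗
Consistent faults: {M1 stuck-at-1, M1 inverted output, M2 stuck-at-1, M2 inverted output, M3 stuck-at-1, M3 inverted output, M4 stuck-at-1, M4 inverted output, M5 stuck-at-1, M5 inverted output, M6 stuck-at-1, M6 inverted output, M7 stuck-at-1, M7 inverted output} — 14 in all.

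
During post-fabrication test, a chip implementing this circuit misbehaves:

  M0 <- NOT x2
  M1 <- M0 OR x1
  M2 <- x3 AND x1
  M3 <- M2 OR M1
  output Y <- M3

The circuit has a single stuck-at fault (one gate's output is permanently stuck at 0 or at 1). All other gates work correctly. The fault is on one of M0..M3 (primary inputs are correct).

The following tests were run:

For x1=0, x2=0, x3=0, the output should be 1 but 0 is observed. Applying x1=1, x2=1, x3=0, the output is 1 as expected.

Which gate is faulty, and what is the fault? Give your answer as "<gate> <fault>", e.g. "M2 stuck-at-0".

Fault-free values for test 1 (x1=0, x2=0, x3=0): M0=1, M1=1, M2=0, M3=1, giving Y=1. Observed 0.
Test 1: faults giving observed 0 are {M0 stuck-at-0, M1 stuck-at-0, M3 stuck-at-0}.
Test 2 (x1=1, x2=1, x3=0): fault-free M0=0, M1=1, M2=0, M3=1 → 1; observed 1. Eliminates M1 stuck-at-0, M3 stuck-at-0.
Only M0 stuck-at-0 is consistent with every test.

M0 stuck-at-0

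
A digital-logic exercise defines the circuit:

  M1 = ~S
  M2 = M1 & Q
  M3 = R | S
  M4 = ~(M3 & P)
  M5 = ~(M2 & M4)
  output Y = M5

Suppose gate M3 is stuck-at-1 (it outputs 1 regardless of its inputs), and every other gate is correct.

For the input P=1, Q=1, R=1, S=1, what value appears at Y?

Propagate with M3 forced: M1=0, M2=0, M3=1 [stuck-at-1], M4=0, M5=1.
So Y = 1. (Same as the fault-free value — the fault is masked on this input.)

1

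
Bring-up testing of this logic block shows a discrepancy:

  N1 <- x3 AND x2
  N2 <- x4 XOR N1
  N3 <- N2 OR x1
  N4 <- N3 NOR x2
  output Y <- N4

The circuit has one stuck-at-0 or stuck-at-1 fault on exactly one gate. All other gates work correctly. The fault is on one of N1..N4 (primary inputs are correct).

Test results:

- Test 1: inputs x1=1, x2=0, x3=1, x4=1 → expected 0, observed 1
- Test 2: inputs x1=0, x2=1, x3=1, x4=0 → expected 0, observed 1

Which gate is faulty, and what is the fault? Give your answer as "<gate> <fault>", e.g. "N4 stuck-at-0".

Fault-free values for test 1 (x1=1, x2=0, x3=1, x4=1): N1=0, N2=1, N3=1, N4=0, giving Y=0. Observed 1.
Test 1: faults giving observed 1 are {N3 stuck-at-0, N4 stuck-at-1}.
Test 2 (x1=0, x2=1, x3=1, x4=0): fault-free N1=1, N2=1, N3=1, N4=0 → 0; observed 1. Eliminates N3 stuck-at-0.
Only N4 stuck-at-1 is consistent with every test.

N4 stuck-at-1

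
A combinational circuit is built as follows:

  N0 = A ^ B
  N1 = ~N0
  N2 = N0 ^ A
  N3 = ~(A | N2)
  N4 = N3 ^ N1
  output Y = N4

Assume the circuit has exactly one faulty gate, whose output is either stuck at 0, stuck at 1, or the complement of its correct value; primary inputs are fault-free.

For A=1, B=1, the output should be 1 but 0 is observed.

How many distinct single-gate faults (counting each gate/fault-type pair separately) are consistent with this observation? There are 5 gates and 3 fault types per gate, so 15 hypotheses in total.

Fault-free: N0=0, N1=1, N2=1, N3=0, N4=1 → 1. Observed 0.
  N0: stuck-at-1, inverted output ✓; others ✗
  N1: stuck-at-0, inverted output ✓; others ✗
  N2: none of the 3 fault types match ✗
  N3: stuck-at-1, inverted output ✓; others ✗
  N4: stuck-at-0, inverted output ✓; others ✗
Consistent faults: {N0 stuck-at-1, N0 inverted output, N1 stuck-at-0, N1 inverted output, N3 stuck-at-1, N3 inverted output, N4 stuck-at-0, N4 inverted output} — 8 in all.

8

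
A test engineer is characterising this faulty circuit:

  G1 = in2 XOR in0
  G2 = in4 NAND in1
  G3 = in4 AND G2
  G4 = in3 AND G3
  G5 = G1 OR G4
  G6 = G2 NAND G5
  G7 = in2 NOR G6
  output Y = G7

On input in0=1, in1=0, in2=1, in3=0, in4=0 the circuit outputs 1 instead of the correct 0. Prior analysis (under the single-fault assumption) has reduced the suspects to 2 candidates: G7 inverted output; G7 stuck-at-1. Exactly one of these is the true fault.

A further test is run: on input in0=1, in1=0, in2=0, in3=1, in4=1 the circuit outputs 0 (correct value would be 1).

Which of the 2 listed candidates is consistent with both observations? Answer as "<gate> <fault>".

G7 inverted output

Evaluate each candidate on input in0=1, in1=0, in2=0, in3=1, in4=1:
  G7 inverted output: G1=1, G2=1, G3=1, G4=1, G5=1, G6=0, G7=0 [inverted output] → 0 — matches
  G7 stuck-at-1: G1=1, G2=1, G3=1, G4=1, G5=1, G6=0, G7=1 [stuck-at-1] → 1 — eliminated
Only G7 inverted output reproduces the observed 0.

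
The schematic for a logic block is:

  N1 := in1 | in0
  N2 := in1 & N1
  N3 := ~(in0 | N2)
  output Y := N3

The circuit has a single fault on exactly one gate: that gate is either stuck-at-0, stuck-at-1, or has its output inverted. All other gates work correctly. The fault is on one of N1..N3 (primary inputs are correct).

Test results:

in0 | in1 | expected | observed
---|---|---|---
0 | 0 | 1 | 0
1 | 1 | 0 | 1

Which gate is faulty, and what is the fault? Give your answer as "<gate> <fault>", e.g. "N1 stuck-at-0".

Fault-free values for test 1 (in0=0, in1=0): N1=0, N2=0, N3=1, giving Y=1. Observed 0.
Test 1: faults giving observed 0 are {N2 stuck-at-1, N2 inverted output, N3 stuck-at-0, N3 inverted output}.
Test 2 (in0=1, in1=1): fault-free N1=1, N2=1, N3=0 → 0; observed 1. Eliminates N2 stuck-at-1, N2 inverted output, N3 stuck-at-0.
Only N3 inverted output is consistent with every test.

N3 inverted output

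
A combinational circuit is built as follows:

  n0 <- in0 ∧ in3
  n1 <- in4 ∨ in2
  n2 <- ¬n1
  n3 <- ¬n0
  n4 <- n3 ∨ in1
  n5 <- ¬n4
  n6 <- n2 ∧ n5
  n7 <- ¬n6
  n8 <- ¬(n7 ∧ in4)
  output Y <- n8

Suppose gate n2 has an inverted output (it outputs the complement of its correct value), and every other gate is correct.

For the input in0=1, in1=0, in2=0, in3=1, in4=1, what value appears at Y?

1

Propagate with n2 forced: n0=1, n1=1, n2=1 [inverted output], n3=0, n4=0, n5=1, n6=1, n7=0, n8=1.
So Y = 1. (Without the fault it would be 0.)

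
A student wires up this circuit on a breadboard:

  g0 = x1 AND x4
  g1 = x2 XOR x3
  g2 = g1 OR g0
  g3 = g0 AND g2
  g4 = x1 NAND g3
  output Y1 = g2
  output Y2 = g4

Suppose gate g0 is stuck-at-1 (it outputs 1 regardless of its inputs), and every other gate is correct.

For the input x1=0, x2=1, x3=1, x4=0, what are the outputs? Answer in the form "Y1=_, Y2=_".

Y1=1, Y2=1

Propagate with g0 forced: g0=1 [stuck-at-1], g1=0, g2=1, g3=1, g4=1.
So the outputs are Y1=1, Y2=1. (Without the fault they would be Y1=0, Y2=1.)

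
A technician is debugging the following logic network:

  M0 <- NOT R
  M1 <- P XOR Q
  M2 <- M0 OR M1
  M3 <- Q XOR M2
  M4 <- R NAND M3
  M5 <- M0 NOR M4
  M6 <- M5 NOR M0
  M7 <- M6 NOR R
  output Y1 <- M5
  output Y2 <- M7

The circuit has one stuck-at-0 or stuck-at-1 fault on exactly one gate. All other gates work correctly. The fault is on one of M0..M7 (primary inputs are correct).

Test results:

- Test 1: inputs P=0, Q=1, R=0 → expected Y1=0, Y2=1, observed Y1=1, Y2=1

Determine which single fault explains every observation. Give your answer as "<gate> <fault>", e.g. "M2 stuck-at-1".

M5 stuck-at-1

Fault-free values for test 1 (P=0, Q=1, R=0): M0=1, M1=1, M2=1, M3=0, M4=1, M5=0, M6=0, M7=1, giving Y1=0, Y2=1. Observed Y1=1, Y2=1.
Test 1: faults giving observed Y1=1, Y2=1 are {M5 stuck-at-1}.
Only M5 stuck-at-1 is consistent with every test.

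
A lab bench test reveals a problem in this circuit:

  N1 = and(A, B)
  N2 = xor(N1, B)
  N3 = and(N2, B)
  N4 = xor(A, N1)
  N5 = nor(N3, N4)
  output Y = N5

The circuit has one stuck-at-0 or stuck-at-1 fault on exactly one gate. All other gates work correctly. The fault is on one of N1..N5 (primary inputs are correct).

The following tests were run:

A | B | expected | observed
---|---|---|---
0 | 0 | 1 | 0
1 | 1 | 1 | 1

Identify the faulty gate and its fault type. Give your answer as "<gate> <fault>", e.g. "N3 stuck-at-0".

Fault-free values for test 1 (A=0, B=0): N1=0, N2=0, N3=0, N4=0, N5=1, giving Y=1. Observed 0.
Test 1: faults giving observed 0 are {N1 stuck-at-1, N3 stuck-at-1, N4 stuck-at-1, N5 stuck-at-0}.
Test 2 (A=1, B=1): fault-free N1=1, N2=0, N3=0, N4=0, N5=1 → 1; observed 1. Eliminates N3 stuck-at-1, N4 stuck-at-1, N5 stuck-at-0.
Only N1 stuck-at-1 is consistent with every test.

N1 stuck-at-1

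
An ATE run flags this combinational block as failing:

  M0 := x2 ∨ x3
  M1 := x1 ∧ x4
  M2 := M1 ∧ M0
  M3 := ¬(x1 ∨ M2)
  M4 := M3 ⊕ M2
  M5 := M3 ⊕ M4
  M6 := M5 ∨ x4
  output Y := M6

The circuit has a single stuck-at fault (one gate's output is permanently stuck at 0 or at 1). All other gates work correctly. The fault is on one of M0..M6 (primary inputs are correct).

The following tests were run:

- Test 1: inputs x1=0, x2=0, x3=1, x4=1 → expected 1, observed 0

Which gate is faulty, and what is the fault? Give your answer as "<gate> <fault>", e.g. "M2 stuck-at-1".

M6 stuck-at-0

Fault-free values for test 1 (x1=0, x2=0, x3=1, x4=1): M0=1, M1=0, M2=0, M3=1, M4=1, M5=0, M6=1, giving Y=1. Observed 0.
Test 1: faults giving observed 0 are {M6 stuck-at-0}.
Only M6 stuck-at-0 is consistent with every test.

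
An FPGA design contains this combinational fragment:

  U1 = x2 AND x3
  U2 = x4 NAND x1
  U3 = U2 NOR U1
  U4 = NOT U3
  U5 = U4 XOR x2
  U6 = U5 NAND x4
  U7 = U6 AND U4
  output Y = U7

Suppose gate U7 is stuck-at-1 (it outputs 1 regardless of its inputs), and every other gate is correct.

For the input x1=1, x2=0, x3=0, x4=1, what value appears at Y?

1

Propagate with U7 forced: U1=0, U2=0, U3=1, U4=0, U5=0, U6=1, U7=1 [stuck-at-1].
So Y = 1. (Without the fault it would be 0.)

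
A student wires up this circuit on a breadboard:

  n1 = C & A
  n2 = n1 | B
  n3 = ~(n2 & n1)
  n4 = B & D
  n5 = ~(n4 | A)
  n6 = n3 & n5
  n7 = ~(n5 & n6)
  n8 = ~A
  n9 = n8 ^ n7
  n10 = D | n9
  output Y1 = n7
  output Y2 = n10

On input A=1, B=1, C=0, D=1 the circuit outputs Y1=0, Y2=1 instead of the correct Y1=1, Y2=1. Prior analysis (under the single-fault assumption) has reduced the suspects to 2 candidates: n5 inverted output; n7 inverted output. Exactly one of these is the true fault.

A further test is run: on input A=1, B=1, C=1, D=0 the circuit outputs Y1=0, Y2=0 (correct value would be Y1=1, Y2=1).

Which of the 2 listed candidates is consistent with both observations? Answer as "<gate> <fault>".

n7 inverted output

Evaluate each candidate on input A=1, B=1, C=1, D=0:
  n5 inverted output: n1=1, n2=1, n3=0, n4=0, n5=1 [inverted output], n6=0, n7=1, n8=0, n9=1, n10=1 → Y1=1, Y2=1 — eliminated
  n7 inverted output: n1=1, n2=1, n3=0, n4=0, n5=0, n6=0, n7=0 [inverted output], n8=0, n9=0, n10=0 → Y1=0, Y2=0 — matches
Only n7 inverted output reproduces the observed Y1=0, Y2=0.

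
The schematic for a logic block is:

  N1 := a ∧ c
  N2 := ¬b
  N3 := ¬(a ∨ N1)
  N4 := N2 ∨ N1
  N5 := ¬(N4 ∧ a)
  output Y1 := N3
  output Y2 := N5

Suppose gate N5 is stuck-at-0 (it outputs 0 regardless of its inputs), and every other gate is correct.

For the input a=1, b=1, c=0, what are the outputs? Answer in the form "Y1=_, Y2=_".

Propagate with N5 forced: N1=0, N2=0, N3=0, N4=0, N5=0 [stuck-at-0].
So the outputs are Y1=0, Y2=0. (Without the fault they would be Y1=0, Y2=1.)

Y1=0, Y2=0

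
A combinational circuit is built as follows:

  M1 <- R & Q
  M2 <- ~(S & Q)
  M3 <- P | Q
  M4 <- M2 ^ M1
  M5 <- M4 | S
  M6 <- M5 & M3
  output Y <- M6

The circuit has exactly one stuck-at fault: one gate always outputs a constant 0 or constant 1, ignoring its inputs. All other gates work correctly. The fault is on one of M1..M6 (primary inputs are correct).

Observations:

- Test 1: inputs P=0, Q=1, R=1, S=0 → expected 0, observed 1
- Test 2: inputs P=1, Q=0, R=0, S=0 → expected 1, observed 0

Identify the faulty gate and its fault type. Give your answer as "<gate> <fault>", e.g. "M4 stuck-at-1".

M2 stuck-at-0

Fault-free values for test 1 (P=0, Q=1, R=1, S=0): M1=1, M2=1, M3=1, M4=0, M5=0, M6=0, giving Y=0. Observed 1.
Test 1: faults giving observed 1 are {M1 stuck-at-0, M2 stuck-at-0, M4 stuck-at-1, M5 stuck-at-1, M6 stuck-at-1}.
Test 2 (P=1, Q=0, R=0, S=0): fault-free M1=0, M2=1, M3=1, M4=1, M5=1, M6=1 → 1; observed 0. Eliminates M1 stuck-at-0, M4 stuck-at-1, M5 stuck-at-1, M6 stuck-at-1.
Only M2 stuck-at-0 is consistent with every test.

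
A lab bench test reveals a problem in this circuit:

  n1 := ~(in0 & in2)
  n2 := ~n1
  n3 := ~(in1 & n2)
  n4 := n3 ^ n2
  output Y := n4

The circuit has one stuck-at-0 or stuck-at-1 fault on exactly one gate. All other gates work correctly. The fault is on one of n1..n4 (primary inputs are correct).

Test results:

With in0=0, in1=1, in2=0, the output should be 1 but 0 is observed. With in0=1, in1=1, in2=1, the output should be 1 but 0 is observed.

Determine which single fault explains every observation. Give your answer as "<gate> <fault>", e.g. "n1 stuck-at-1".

Fault-free values for test 1 (in0=0, in1=1, in2=0): n1=1, n2=0, n3=1, n4=1, giving Y=1. Observed 0.
Test 1: faults giving observed 0 are {n3 stuck-at-0, n4 stuck-at-0}.
Test 2 (in0=1, in1=1, in2=1): fault-free n1=0, n2=1, n3=0, n4=1 → 1; observed 0. Eliminates n3 stuck-at-0.
Only n4 stuck-at-0 is consistent with every test.

n4 stuck-at-0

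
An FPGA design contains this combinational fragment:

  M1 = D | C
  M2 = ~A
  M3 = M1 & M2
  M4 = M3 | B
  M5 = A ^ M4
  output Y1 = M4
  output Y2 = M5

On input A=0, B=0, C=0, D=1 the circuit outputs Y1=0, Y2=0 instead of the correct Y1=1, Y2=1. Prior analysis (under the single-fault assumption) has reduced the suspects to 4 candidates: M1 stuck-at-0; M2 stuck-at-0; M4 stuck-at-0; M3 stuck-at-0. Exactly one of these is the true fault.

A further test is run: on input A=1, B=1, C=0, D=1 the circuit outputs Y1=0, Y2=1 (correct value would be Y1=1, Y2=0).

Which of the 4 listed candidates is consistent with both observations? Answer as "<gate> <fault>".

Evaluate each candidate on input A=1, B=1, C=0, D=1:
  M1 stuck-at-0: M1=0 [stuck-at-0], M2=0, M3=0, M4=1, M5=0 → Y1=1, Y2=0 — eliminated
  M2 stuck-at-0: M1=1, M2=0 [stuck-at-0], M3=0, M4=1, M5=0 → Y1=1, Y2=0 — eliminated
  M4 stuck-at-0: M1=1, M2=0, M3=0, M4=0 [stuck-at-0], M5=1 → Y1=0, Y2=1 — matches
  M3 stuck-at-0: M1=1, M2=0, M3=0 [stuck-at-0], M4=1, M5=0 → Y1=1, Y2=0 — eliminated
Only M4 stuck-at-0 reproduces the observed Y1=0, Y2=1.

M4 stuck-at-0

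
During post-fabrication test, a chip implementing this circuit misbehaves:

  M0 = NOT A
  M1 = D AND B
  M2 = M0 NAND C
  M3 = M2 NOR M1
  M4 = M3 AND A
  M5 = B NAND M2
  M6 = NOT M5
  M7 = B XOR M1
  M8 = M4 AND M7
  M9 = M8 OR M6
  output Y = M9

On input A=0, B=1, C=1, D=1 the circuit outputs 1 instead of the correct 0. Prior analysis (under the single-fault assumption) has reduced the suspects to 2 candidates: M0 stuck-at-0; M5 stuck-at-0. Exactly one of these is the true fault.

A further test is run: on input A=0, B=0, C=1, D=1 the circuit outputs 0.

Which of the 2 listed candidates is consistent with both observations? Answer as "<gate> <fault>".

M0 stuck-at-0

Evaluate each candidate on input A=0, B=0, C=1, D=1:
  M0 stuck-at-0: M0=0 [stuck-at-0], M1=0, M2=1, M3=0, M4=0, M5=1, M6=0, M7=0, M8=0, M9=0 → 0 — matches
  M5 stuck-at-0: M0=1, M1=0, M2=0, M3=1, M4=0, M5=0 [stuck-at-0], M6=1, M7=0, M8=0, M9=1 → 1 — eliminated
Only M0 stuck-at-0 reproduces the observed 0.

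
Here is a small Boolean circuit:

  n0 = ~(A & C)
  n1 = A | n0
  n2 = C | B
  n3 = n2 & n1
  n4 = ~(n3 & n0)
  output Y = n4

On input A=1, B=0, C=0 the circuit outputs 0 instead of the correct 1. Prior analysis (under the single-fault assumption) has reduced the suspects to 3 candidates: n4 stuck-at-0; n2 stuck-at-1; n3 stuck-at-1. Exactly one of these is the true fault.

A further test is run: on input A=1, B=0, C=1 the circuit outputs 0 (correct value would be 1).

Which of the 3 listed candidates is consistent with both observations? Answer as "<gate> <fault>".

Evaluate each candidate on input A=1, B=0, C=1:
  n4 stuck-at-0: n0=0, n1=1, n2=1, n3=1, n4=0 [stuck-at-0] → 0 — matches
  n2 stuck-at-1: n0=0, n1=1, n2=1 [stuck-at-1], n3=1, n4=1 → 1 — eliminated
  n3 stuck-at-1: n0=0, n1=1, n2=1, n3=1 [stuck-at-1], n4=1 → 1 — eliminated
Only n4 stuck-at-0 reproduces the observed 0.

n4 stuck-at-0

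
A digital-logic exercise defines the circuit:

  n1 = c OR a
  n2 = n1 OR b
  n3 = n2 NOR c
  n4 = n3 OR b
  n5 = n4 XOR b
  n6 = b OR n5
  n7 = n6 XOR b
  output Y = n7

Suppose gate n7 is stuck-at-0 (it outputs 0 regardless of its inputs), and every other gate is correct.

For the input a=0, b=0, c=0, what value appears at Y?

0

Propagate with n7 forced: n1=0, n2=0, n3=1, n4=1, n5=1, n6=1, n7=0 [stuck-at-0].
So Y = 0. (Without the fault it would be 1.)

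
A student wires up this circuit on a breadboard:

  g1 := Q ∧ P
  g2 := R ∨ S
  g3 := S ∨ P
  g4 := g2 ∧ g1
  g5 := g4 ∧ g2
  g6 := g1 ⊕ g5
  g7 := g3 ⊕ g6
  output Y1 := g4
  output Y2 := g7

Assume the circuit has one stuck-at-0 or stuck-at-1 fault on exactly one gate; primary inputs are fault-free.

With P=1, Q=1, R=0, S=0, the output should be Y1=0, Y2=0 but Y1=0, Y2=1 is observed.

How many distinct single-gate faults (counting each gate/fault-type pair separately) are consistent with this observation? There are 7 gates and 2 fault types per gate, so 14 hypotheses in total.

Fault-free: g1=1, g2=0, g3=1, g4=0, g5=0, g6=1, g7=0 → Y1=0, Y2=0. Observed Y1=0, Y2=1.
  g1 stuck-at-0: output Y1=0, Y2=1 ✓
  g1 stuck-at-1: output Y1=0, Y2=0 ✗
  g2 stuck-at-0: output Y1=0, Y2=0 ✗
  g2 stuck-at-1: output Y1=1, Y2=1 ✗
  g3 stuck-at-0: output Y1=0, Y2=1 ✓
  g3 stuck-at-1: output Y1=0, Y2=0 ✗
  g4 stuck-at-0: output Y1=0, Y2=0 ✗
  g4 stuck-at-1: output Y1=1, Y2=0 ✗
  g5 stuck-at-0: output Y1=0, Y2=0 ✗
  g5 stuck-at-1: output Y1=0, Y2=1 ✓
  g6 stuck-at-0: output Y1=0, Y2=1 ✓
  g6 stuck-at-1: output Y1=0, Y2=0 ✗
  g7 stuck-at-0: output Y1=0, Y2=0 ✗
  g7 stuck-at-1: output Y1=0, Y2=1 ✓
Consistent faults: {g1 stuck-at-0, g3 stuck-at-0, g5 stuck-at-1, g6 stuck-at-0, g7 stuck-at-1} — 5 in all.

5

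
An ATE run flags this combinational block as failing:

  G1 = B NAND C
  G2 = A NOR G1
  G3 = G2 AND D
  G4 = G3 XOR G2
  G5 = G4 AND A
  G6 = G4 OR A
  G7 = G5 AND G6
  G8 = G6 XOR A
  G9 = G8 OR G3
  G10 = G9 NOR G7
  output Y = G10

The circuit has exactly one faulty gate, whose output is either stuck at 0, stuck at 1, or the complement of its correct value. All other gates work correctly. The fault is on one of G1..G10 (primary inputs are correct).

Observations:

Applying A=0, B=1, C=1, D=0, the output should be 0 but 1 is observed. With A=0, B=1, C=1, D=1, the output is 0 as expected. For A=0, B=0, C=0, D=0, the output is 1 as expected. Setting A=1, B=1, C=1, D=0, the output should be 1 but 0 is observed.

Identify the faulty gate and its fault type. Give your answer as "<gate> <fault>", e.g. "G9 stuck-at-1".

G6 stuck-at-0

Fault-free values for test 1 (A=0, B=1, C=1, D=0): G1=0, G2=1, G3=0, G4=1, G5=0, G6=1, G7=0, G8=1, G9=1, G10=0, giving Y=0. Observed 1.
Test 1: faults giving observed 1 are {G1 stuck-at-1, G1 inverted output, G2 stuck-at-0, G2 inverted output, G4 stuck-at-0, G4 inverted output, G6 stuck-at-0, G6 inverted output, G8 stuck-at-0, G8 inverted output, G9 stuck-at-0, G9 inverted output, G10 stuck-at-1, G10 inverted output}.
Test 2 (A=0, B=1, C=1, D=1): fault-free G1=0, G2=1, G3=1, G4=0, G5=0, G6=0, G7=0, G8=0, G9=1, G10=0 → 0; observed 0. Eliminates G1 stuck-at-1, G1 inverted output, G2 stuck-at-0, G2 inverted output, G9 stuck-at-0, G9 inverted output, G10 stuck-at-1, G10 inverted output.
Test 3 (A=0, B=0, C=0, D=0): fault-free G1=1, G2=0, G3=0, G4=0, G5=0, G6=0, G7=0, G8=0, G9=0, G10=1 → 1; observed 1. Eliminates G4 inverted output, G6 inverted output, G8 inverted output.
Test 4 (A=1, B=1, C=1, D=0): fault-free G1=0, G2=0, G3=0, G4=0, G5=0, G6=1, G7=0, G8=0, G9=0, G10=1 → 1; observed 0. Eliminates G4 stuck-at-0, G8 stuck-at-0.
Only G6 stuck-at-0 is consistent with every test.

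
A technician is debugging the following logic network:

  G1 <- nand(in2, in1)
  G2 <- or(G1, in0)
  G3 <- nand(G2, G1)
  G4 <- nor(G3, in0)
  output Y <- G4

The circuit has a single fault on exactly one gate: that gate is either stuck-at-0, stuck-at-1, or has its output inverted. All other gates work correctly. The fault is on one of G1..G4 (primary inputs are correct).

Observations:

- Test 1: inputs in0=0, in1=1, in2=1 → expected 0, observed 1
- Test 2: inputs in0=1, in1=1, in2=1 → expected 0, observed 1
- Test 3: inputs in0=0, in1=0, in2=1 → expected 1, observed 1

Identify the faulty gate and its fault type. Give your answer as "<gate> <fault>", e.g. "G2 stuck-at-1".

G4 stuck-at-1

Fault-free values for test 1 (in0=0, in1=1, in2=1): G1=0, G2=0, G3=1, G4=0, giving Y=0. Observed 1.
Test 1: faults giving observed 1 are {G1 stuck-at-1, G1 inverted output, G3 stuck-at-0, G3 inverted output, G4 stuck-at-1, G4 inverted output}.
Test 2 (in0=1, in1=1, in2=1): fault-free G1=0, G2=1, G3=1, G4=0 → 0; observed 1. Eliminates G1 stuck-at-1, G1 inverted output, G3 stuck-at-0, G3 inverted output.
Test 3 (in0=0, in1=0, in2=1): fault-free G1=1, G2=1, G3=0, G4=1 → 1; observed 1. Eliminates G4 inverted output.
Only G4 stuck-at-1 is consistent with every test.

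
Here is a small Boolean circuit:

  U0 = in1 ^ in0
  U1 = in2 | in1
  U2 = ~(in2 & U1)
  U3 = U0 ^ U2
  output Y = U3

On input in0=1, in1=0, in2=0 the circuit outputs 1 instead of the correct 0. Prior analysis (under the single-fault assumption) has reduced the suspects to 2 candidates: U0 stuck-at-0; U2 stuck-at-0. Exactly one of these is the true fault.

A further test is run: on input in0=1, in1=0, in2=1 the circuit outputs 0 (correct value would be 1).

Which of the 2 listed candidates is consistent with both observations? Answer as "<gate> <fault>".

Evaluate each candidate on input in0=1, in1=0, in2=1:
  U0 stuck-at-0: U0=0 [stuck-at-0], U1=1, U2=0, U3=0 → 0 — matches
  U2 stuck-at-0: U0=1, U1=1, U2=0 [stuck-at-0], U3=1 → 1 — eliminated
Only U0 stuck-at-0 reproduces the observed 0.

U0 stuck-at-0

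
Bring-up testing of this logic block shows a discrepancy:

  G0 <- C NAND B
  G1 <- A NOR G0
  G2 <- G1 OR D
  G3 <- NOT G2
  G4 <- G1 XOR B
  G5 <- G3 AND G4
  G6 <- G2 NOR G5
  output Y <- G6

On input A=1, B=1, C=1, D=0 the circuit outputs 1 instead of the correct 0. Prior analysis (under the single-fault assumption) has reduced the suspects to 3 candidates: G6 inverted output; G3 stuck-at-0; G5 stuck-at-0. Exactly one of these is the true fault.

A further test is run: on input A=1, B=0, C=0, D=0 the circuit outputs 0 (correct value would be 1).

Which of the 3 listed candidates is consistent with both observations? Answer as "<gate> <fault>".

Evaluate each candidate on input A=1, B=0, C=0, D=0:
  G6 inverted output: G0=1, G1=0, G2=0, G3=1, G4=0, G5=0, G6=0 [inverted output] → 0 — matches
  G3 stuck-at-0: G0=1, G1=0, G2=0, G3=0 [stuck-at-0], G4=0, G5=0, G6=1 → 1 — eliminated
  G5 stuck-at-0: G0=1, G1=0, G2=0, G3=1, G4=0, G5=0 [stuck-at-0], G6=1 → 1 — eliminated
Only G6 inverted output reproduces the observed 0.

G6 inverted output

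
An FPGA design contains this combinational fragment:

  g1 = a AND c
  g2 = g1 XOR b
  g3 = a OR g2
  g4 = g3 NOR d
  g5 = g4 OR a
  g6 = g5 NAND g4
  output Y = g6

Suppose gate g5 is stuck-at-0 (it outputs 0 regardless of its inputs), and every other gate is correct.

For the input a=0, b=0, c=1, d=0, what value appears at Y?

1

Propagate with g5 forced: g1=0, g2=0, g3=0, g4=1, g5=0 [stuck-at-0], g6=1.
So Y = 1. (Without the fault it would be 0.)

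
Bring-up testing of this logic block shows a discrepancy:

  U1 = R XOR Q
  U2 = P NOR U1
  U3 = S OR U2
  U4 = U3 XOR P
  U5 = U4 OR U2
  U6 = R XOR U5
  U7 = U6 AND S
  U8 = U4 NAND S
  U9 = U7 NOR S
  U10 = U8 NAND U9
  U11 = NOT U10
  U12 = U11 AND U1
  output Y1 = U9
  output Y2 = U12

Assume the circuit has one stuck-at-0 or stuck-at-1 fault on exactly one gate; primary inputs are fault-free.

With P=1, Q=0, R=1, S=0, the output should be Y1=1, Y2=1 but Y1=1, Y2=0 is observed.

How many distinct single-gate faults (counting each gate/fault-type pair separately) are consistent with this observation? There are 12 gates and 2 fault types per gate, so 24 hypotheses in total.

5

Fault-free: U1=1, U2=0, U3=0, U4=1, U5=1, U6=0, U7=0, U8=1, U9=1, U10=0, U11=1, U12=1 → Y1=1, Y2=1. Observed Y1=1, Y2=0.
  U1: stuck-at-0 ✓; others ✗
  U2: none of the 2 fault types match ✗
  U3: none of the 2 fault types match ✗
  U4: none of the 2 fault types match ✗
  U5: none of the 2 fault types match ✗
  U6: none of the 2 fault types match ✗
  U7: none of the 2 fault types match ✗
  U8: stuck-at-0 ✓; others ✗
  U9: none of the 2 fault types match ✗
  U10: stuck-at-1 ✓; others ✗
  U11: stuck-at-0 ✓; others ✗
  U12: stuck-at-0 ✓; others ✗
Consistent faults: {U1 stuck-at-0, U8 stuck-at-0, U10 stuck-at-1, U11 stuck-at-0, U12 stuck-at-0} — 5 in all.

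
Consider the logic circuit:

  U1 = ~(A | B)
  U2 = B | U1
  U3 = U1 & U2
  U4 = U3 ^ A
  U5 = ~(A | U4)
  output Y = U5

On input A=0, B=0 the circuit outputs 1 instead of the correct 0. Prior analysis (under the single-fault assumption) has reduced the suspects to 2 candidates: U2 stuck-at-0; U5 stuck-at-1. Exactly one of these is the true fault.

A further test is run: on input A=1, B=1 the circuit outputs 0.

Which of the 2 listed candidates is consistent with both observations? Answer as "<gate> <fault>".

Evaluate each candidate on input A=1, B=1:
  U2 stuck-at-0: U1=0, U2=0 [stuck-at-0], U3=0, U4=1, U5=0 → 0 — matches
  U5 stuck-at-1: U1=0, U2=1, U3=0, U4=1, U5=1 [stuck-at-1] → 1 — eliminated
Only U2 stuck-at-0 reproduces the observed 0.

U2 stuck-at-0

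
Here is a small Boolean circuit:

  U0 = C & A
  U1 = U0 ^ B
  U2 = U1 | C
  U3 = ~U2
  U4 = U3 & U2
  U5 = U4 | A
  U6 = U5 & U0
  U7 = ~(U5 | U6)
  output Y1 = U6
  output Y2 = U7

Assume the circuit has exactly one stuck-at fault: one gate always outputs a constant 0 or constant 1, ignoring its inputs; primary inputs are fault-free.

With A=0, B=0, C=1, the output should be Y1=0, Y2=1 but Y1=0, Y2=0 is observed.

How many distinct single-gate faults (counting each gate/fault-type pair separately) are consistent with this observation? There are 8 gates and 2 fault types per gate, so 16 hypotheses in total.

Fault-free: U0=0, U1=0, U2=1, U3=0, U4=0, U5=0, U6=0, U7=1 → Y1=0, Y2=1. Observed Y1=0, Y2=0.
  U0: none of the 2 fault types match ✗
  U1: none of the 2 fault types match ✗
  U2: none of the 2 fault types match ✗
  U3: stuck-at-1 ✓; others ✗
  U4: stuck-at-1 ✓; others ✗
  U5: stuck-at-1 ✓; others ✗
  U6: none of the 2 fault types match ✗
  U7: stuck-at-0 ✓; others ✗
Consistent faults: {U3 stuck-at-1, U4 stuck-at-1, U5 stuck-at-1, U7 stuck-at-0} — 4 in all.

4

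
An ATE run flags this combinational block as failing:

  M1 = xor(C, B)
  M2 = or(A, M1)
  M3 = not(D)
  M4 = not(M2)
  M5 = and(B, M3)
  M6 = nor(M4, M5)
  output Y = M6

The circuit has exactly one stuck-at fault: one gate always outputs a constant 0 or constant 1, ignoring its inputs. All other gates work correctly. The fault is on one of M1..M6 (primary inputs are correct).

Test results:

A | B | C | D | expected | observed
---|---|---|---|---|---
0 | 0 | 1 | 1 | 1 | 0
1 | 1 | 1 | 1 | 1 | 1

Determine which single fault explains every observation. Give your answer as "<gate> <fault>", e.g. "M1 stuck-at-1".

Fault-free values for test 1 (A=0, B=0, C=1, D=1): M1=1, M2=1, M3=0, M4=0, M5=0, M6=1, giving Y=1. Observed 0.
Test 1: faults giving observed 0 are {M1 stuck-at-0, M2 stuck-at-0, M4 stuck-at-1, M5 stuck-at-1, M6 stuck-at-0}.
Test 2 (A=1, B=1, C=1, D=1): fault-free M1=0, M2=1, M3=0, M4=0, M5=0, M6=1 → 1; observed 1. Eliminates M2 stuck-at-0, M4 stuck-at-1, M5 stuck-at-1, M6 stuck-at-0.
Only M1 stuck-at-0 is consistent with every test.

M1 stuck-at-0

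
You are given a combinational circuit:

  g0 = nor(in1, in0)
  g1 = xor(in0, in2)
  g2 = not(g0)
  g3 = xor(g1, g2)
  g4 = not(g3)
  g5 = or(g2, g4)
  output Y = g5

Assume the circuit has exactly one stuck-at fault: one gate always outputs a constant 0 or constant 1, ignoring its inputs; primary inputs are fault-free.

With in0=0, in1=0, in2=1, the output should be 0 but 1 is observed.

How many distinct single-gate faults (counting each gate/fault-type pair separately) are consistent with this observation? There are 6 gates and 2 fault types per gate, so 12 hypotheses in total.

Fault-free: g0=1, g1=1, g2=0, g3=1, g4=0, g5=0 → 0. Observed 1.
  g0 stuck-at-0: output 1 ✓
  g0 stuck-at-1: output 0 ✗
  g1 stuck-at-0: output 1 ✓
  g1 stuck-at-1: output 0 ✗
  g2 stuck-at-0: output 0 ✗
  g2 stuck-at-1: output 1 ✓
  g3 stuck-at-0: output 1 ✓
  g3 stuck-at-1: output 0 ✗
  g4 stuck-at-0: output 0 ✗
  g4 stuck-at-1: output 1 ✓
  g5 stuck-at-0: output 0 ✗
  g5 stuck-at-1: output 1 ✓
Consistent faults: {g0 stuck-at-0, g1 stuck-at-0, g2 stuck-at-1, g3 stuck-at-0, g4 stuck-at-1, g5 stuck-at-1} — 6 in all.

6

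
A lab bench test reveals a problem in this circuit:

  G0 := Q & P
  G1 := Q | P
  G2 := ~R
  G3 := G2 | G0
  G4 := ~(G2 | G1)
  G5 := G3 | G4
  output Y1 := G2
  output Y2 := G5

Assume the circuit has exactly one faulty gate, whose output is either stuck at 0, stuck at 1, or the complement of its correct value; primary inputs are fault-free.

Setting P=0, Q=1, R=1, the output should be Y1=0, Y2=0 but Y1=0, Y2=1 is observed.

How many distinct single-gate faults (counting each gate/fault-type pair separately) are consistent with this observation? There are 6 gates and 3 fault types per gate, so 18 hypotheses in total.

Fault-free: G0=0, G1=1, G2=0, G3=0, G4=0, G5=0 → Y1=0, Y2=0. Observed Y1=0, Y2=1.
  G0: stuck-at-1, inverted output ✓; others ✗
  G1: stuck-at-0, inverted output ✓; others ✗
  G2: none of the 3 fault types match ✗
  G3: stuck-at-1, inverted output ✓; others ✗
  G4: stuck-at-1, inverted output ✓; others ✗
  G5: stuck-at-1, inverted output ✓; others ✗
Consistent faults: {G0 stuck-at-1, G0 inverted output, G1 stuck-at-0, G1 inverted output, G3 stuck-at-1, G3 inverted output, G4 stuck-at-1, G4 inverted output, G5 stuck-at-1, G5 inverted output} — 10 in all.

10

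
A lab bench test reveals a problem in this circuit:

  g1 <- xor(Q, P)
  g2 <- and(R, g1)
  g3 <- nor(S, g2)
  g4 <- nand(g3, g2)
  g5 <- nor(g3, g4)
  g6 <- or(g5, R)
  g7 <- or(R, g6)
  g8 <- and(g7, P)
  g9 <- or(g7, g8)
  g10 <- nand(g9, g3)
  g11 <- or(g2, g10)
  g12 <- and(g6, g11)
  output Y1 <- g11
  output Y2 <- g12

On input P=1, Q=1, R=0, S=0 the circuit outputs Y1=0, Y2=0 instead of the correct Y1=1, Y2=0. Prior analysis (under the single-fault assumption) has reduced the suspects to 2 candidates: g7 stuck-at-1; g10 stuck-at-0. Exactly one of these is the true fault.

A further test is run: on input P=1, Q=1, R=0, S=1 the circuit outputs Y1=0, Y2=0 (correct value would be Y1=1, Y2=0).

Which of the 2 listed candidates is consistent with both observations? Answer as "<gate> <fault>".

Evaluate each candidate on input P=1, Q=1, R=0, S=1:
  g7 stuck-at-1: g1=0, g2=0, g3=0, g4=1, g5=0, g6=0, g7=1 [stuck-at-1], g8=1, g9=1, g10=1, g11=1, g12=0 → Y1=1, Y2=0 — eliminated
  g10 stuck-at-0: g1=0, g2=0, g3=0, g4=1, g5=0, g6=0, g7=0, g8=0, g9=0, g10=0 [stuck-at-0], g11=0, g12=0 → Y1=0, Y2=0 — matches
Only g10 stuck-at-0 reproduces the observed Y1=0, Y2=0.

g10 stuck-at-0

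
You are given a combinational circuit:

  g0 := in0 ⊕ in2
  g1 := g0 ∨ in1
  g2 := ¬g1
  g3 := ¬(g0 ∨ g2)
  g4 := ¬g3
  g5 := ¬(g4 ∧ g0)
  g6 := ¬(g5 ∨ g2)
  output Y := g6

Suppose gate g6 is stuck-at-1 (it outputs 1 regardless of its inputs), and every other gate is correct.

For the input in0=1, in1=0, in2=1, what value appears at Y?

Propagate with g6 forced: g0=0, g1=0, g2=1, g3=0, g4=1, g5=1, g6=1 [stuck-at-1].
So Y = 1. (Without the fault it would be 0.)

1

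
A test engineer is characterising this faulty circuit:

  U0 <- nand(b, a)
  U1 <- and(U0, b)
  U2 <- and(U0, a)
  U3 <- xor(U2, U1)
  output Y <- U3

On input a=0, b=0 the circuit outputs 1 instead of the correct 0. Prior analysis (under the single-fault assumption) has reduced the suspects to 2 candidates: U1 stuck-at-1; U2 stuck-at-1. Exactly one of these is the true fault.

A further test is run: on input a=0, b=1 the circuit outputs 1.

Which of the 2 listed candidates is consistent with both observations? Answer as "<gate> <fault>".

U1 stuck-at-1

Evaluate each candidate on input a=0, b=1:
  U1 stuck-at-1: U0=1, U1=1 [stuck-at-1], U2=0, U3=1 → 1 — matches
  U2 stuck-at-1: U0=1, U1=1, U2=1 [stuck-at-1], U3=0 → 0 — eliminated
Only U1 stuck-at-1 reproduces the observed 1.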